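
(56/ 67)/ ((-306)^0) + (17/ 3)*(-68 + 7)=-69311/ 201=-344.83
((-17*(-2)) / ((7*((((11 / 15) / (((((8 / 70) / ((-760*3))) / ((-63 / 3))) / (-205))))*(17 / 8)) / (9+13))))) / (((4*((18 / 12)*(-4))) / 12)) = 0.00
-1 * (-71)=71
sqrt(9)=3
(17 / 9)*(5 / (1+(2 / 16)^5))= 2785280 / 294921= 9.44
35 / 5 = 7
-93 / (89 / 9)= -837 / 89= -9.40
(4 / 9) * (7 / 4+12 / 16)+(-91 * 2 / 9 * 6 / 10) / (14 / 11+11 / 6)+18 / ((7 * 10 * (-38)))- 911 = -2242333031 / 2453850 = -913.80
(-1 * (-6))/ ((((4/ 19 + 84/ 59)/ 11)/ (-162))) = -2996433/ 458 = -6542.43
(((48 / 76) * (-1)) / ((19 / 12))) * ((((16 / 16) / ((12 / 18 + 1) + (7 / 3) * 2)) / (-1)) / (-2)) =-216 / 6859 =-0.03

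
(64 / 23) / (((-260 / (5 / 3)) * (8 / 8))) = -16 / 897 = -0.02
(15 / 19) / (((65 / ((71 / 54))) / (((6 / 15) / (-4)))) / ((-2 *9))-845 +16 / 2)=-0.00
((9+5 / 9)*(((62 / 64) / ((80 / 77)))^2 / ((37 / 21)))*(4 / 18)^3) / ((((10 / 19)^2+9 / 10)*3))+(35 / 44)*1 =53784405191657 / 66391592509440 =0.81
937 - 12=925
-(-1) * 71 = 71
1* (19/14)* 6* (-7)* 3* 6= -1026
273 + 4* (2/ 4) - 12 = 263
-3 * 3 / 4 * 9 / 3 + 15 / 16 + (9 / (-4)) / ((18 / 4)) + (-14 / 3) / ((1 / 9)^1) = -773 / 16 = -48.31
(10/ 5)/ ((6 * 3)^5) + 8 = 7558273/ 944784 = 8.00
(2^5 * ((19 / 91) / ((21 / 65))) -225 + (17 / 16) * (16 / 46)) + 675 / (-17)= -28009237 / 114954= -243.66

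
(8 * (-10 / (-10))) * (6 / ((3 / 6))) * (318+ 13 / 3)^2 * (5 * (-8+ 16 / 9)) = -310311016.30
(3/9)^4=1/81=0.01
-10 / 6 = -5 / 3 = -1.67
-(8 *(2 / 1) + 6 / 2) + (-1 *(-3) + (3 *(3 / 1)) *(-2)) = -34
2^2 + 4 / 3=16 / 3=5.33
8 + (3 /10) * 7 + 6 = 161 /10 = 16.10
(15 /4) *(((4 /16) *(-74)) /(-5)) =111 /8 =13.88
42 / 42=1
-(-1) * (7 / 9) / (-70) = -1 / 90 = -0.01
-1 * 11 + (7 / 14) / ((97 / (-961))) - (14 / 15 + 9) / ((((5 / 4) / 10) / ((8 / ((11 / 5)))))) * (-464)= 858290441 / 6402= 134065.99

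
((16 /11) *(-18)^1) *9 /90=-144 /55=-2.62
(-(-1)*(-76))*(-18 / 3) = 456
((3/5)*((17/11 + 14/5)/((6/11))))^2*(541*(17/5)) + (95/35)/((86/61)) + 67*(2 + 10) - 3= 161148899187/3762500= 42830.27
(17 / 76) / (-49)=-17 / 3724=-0.00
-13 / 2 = -6.50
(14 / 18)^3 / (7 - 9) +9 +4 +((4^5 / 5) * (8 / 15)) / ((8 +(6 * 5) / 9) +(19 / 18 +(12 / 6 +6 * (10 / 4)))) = 317794091 / 19282050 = 16.48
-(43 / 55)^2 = -1849 / 3025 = -0.61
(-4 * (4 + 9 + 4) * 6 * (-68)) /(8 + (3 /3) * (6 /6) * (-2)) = 4624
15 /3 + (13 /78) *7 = 37 /6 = 6.17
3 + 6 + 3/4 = 39/4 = 9.75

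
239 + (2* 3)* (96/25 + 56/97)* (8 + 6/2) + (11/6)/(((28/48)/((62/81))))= 732791189/1374975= 532.95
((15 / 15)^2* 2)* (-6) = -12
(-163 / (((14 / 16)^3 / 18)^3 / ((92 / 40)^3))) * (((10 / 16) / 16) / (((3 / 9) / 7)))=-4547993221988352 / 144120025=-31556983.30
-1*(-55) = 55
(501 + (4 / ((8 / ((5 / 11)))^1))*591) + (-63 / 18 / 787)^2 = 17313841565 / 27252236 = 635.32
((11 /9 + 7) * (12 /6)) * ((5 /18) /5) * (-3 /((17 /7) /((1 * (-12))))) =2072 /153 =13.54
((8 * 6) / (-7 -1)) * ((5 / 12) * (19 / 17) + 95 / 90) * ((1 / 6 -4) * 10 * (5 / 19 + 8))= 884695 / 306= 2891.16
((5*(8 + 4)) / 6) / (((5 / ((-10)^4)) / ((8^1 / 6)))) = 80000 / 3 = 26666.67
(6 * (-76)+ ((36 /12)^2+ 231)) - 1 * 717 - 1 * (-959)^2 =-920614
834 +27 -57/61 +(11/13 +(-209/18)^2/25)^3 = 78551185436462945797/71222128497000000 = 1102.90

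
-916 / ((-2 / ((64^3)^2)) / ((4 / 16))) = 7868380086272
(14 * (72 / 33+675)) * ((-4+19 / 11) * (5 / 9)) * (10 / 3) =-43452500 / 1089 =-39901.29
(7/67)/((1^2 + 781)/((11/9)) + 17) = 77/484075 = 0.00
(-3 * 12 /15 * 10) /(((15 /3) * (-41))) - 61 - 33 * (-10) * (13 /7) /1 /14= -171844 /10045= -17.11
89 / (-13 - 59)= -89 / 72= -1.24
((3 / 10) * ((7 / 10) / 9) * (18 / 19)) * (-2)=-21 / 475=-0.04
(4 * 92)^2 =135424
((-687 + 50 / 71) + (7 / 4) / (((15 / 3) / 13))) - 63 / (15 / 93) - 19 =-1549711 / 1420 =-1091.35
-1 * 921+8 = -913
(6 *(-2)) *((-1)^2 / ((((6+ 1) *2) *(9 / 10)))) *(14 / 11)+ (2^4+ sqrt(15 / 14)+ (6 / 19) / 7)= sqrt(210) / 14+ 65102 / 4389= 15.87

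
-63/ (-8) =63/ 8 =7.88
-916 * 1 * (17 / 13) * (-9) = 140148 / 13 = 10780.62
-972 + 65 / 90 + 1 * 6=-17375 / 18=-965.28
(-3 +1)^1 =-2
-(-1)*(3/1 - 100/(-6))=59/3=19.67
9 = 9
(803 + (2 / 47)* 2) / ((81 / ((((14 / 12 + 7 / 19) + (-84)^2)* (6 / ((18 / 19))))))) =30368079455 / 68526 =443161.42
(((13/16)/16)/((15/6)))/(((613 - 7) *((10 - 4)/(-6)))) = -13/387840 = -0.00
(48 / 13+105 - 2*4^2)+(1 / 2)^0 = 1010 / 13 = 77.69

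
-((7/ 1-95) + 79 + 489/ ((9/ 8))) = -1277/ 3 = -425.67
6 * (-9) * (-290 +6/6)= 15606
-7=-7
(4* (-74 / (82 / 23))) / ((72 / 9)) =-851 / 82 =-10.38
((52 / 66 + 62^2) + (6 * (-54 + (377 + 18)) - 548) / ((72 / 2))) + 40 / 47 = 36174749 / 9306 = 3887.25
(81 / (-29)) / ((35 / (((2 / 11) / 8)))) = -81 / 44660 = -0.00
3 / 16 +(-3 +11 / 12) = -1.90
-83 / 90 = -0.92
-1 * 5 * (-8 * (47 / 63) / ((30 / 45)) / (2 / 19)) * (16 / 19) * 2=15040 / 21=716.19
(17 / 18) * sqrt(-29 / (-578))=sqrt(58) / 36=0.21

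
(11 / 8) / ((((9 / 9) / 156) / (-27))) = -11583 / 2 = -5791.50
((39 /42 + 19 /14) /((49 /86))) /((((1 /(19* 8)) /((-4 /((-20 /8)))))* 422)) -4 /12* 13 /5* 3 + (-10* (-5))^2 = 904558259 /361865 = 2499.71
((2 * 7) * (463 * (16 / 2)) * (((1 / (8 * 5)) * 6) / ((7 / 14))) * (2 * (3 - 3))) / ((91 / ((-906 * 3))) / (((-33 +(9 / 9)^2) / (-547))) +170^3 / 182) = 0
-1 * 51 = -51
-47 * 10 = -470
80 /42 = 40 /21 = 1.90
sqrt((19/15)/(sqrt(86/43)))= 2^(3/4) * sqrt(285)/30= 0.95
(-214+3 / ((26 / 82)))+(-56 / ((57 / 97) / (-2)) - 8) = -16259 / 741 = -21.94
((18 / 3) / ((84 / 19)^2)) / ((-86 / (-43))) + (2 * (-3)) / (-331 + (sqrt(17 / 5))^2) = 1751 / 10192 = 0.17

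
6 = 6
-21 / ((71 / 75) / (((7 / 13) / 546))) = -525 / 23998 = -0.02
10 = 10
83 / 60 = 1.38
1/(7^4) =0.00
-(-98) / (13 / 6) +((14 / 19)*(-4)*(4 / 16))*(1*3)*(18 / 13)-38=1030 / 247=4.17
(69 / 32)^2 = 4761 / 1024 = 4.65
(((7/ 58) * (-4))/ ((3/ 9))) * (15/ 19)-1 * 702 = -387432/ 551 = -703.14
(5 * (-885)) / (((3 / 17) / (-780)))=19558500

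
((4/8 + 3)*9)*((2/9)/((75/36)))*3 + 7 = 17.08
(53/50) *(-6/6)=-53/50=-1.06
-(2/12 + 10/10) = -7/6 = -1.17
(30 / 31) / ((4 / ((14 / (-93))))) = -35 / 961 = -0.04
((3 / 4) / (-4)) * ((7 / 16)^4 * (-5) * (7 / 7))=36015 / 1048576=0.03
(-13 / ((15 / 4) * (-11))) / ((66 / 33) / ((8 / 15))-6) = -208 / 1485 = -0.14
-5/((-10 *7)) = 1/14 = 0.07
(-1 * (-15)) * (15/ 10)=45/ 2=22.50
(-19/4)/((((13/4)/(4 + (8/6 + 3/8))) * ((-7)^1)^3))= 2603/107016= 0.02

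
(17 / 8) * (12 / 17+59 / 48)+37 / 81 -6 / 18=43913 / 10368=4.24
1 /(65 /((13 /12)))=1 /60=0.02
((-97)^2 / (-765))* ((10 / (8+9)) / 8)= -9409 / 10404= -0.90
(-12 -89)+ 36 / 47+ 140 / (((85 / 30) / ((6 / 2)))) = 38353 / 799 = 48.00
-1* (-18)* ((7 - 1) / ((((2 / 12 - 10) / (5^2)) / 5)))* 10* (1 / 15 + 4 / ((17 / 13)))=-43038000 / 1003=-42909.27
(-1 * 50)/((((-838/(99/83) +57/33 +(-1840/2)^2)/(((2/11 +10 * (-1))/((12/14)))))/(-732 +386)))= -19618200/83724217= -0.23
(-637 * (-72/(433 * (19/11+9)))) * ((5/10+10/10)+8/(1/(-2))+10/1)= -1135134/25547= -44.43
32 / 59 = 0.54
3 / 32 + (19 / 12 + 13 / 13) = 257 / 96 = 2.68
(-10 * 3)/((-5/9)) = 54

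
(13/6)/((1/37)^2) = 2966.17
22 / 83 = 0.27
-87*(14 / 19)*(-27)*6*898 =9325777.26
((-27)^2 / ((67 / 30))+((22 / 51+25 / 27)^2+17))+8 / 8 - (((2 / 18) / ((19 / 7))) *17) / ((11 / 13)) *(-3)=1028803952714 / 2950166043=348.73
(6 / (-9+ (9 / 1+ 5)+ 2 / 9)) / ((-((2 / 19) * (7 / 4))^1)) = -2052 / 329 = -6.24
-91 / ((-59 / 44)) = 4004 / 59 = 67.86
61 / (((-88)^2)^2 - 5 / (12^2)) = 8784 / 8635613179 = 0.00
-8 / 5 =-1.60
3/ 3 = 1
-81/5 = -16.20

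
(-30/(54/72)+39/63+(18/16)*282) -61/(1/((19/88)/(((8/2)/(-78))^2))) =-34965611/7392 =-4730.20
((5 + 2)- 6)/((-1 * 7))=-1/7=-0.14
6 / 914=3 / 457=0.01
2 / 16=1 / 8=0.12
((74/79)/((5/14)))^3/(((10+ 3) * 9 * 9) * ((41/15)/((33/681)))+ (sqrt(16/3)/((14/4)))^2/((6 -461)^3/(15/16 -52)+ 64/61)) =939206031601150627776/3091911357014769346457825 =0.00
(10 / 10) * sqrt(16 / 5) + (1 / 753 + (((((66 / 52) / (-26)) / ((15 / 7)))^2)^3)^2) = 2223311955453421653022690655694578486884513 / 1674153902456426480095278312787968000000000000 + 4 * sqrt(5) / 5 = 1.79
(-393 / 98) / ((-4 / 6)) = 1179 / 196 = 6.02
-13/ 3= -4.33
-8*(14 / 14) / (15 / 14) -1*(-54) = 698 / 15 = 46.53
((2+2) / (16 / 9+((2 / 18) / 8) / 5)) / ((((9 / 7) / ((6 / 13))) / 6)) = 4.84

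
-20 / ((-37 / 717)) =14340 / 37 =387.57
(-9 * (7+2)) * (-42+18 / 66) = 37179 / 11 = 3379.91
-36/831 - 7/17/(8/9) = -19083/37672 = -0.51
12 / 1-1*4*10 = -28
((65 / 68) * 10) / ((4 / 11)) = 3575 / 136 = 26.29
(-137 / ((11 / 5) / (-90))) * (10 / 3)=205500 / 11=18681.82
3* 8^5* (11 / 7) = 1081344 / 7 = 154477.71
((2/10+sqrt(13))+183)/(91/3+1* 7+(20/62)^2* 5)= 2883* sqrt(13)/109132+660207/136415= 4.93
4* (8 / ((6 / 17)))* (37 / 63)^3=13777616 / 750141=18.37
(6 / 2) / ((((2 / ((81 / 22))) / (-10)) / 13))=-15795 / 22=-717.95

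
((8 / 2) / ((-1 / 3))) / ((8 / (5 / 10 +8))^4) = -250563 / 16384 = -15.29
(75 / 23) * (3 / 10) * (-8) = -7.83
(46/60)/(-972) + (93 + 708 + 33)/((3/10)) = 81064777/29160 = 2780.00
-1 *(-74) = 74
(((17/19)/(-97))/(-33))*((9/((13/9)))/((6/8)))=612/263549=0.00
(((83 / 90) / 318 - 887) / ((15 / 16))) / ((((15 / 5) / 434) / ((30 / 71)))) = -88139695504 / 1524015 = -57833.88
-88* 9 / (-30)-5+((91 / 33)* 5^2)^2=25994648 / 5445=4774.04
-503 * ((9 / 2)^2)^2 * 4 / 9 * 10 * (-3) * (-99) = -544530195 / 2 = -272265097.50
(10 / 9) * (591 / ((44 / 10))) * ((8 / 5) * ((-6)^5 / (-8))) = 2553120 / 11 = 232101.82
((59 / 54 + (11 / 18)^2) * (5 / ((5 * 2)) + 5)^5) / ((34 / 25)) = 5425.29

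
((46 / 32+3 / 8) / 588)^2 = 0.00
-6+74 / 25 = -76 / 25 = -3.04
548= 548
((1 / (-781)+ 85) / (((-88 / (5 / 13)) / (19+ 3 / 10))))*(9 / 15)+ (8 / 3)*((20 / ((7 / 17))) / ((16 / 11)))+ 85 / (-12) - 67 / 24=7023896387 / 93813720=74.87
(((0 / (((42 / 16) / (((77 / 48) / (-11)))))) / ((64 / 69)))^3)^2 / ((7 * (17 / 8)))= 0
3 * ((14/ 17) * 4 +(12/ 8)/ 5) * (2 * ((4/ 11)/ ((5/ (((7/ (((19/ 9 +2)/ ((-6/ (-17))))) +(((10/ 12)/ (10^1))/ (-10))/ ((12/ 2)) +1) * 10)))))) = 442615121/ 17643450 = 25.09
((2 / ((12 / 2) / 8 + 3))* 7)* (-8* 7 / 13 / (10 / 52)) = -83.63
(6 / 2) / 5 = 3 / 5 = 0.60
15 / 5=3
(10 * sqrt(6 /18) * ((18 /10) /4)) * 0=0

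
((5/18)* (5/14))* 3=25/84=0.30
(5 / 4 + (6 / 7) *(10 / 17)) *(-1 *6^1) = -2505 / 238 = -10.53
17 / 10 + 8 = 97 / 10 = 9.70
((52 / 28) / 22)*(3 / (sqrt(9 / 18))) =39*sqrt(2) / 154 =0.36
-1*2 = -2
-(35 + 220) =-255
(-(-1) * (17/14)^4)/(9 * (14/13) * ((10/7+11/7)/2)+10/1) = 1085773/12254704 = 0.09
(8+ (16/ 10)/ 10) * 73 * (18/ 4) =67014/ 25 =2680.56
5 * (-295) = -1475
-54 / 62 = -27 / 31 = -0.87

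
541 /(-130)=-541 /130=-4.16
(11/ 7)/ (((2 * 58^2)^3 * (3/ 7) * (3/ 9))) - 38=-11572882533365/ 304549540352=-38.00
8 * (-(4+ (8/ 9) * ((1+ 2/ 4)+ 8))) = -896/ 9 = -99.56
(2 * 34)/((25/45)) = 612/5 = 122.40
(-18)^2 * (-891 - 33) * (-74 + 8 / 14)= 21982752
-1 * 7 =-7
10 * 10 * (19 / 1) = 1900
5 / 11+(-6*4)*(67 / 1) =-1607.55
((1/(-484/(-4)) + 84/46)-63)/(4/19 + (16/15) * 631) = -12128460/133503293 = -0.09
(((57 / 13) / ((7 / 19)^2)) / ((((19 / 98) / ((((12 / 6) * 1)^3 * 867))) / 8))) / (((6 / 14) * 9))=93478784 / 39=2396891.90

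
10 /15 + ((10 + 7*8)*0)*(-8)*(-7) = 2 /3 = 0.67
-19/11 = -1.73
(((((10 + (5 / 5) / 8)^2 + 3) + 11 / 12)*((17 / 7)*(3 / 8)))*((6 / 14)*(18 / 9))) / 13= 1042185 / 163072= 6.39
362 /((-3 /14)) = -5068 /3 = -1689.33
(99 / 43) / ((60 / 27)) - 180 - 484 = -570149 / 860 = -662.96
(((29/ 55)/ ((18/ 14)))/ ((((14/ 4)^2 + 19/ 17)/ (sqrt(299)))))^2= 56974574384/ 202459502025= 0.28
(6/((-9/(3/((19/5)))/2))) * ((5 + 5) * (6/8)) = -150/19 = -7.89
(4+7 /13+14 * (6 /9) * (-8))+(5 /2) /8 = -43565 /624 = -69.82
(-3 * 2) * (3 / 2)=-9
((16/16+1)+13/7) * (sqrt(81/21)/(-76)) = -81 * sqrt(21)/3724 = -0.10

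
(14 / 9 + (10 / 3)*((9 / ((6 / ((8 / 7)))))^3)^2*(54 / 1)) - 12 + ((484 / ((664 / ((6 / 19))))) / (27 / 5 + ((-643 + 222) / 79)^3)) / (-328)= 898155080046504753085073 / 197048715515643674592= 4558.04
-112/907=-0.12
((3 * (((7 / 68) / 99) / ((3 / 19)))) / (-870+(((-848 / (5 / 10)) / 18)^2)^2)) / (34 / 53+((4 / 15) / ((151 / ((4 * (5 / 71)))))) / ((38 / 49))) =3140256986937 / 8044579206005386284592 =0.00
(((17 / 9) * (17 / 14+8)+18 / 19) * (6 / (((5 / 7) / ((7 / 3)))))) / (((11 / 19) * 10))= 20503 / 330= 62.13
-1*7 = -7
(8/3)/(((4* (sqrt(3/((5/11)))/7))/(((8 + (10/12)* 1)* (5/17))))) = 1855* sqrt(165)/5049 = 4.72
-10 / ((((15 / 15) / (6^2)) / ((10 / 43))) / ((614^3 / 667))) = -833311958400 / 28681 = -29054494.56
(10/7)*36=360/7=51.43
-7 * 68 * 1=-476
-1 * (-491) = 491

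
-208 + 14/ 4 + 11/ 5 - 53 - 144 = -3993/ 10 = -399.30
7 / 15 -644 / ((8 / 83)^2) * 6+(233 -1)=-49882909 / 120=-415690.91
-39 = -39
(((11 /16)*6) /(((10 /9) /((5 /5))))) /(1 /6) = 891 /40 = 22.28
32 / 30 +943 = 14161 / 15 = 944.07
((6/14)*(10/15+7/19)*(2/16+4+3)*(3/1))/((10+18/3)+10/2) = 177/392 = 0.45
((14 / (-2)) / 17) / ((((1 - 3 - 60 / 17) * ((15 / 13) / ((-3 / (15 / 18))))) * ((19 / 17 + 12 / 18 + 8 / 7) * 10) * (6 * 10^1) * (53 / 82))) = -1331967 / 6507737500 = -0.00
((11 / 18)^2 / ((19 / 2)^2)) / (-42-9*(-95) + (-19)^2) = 121 / 34328934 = 0.00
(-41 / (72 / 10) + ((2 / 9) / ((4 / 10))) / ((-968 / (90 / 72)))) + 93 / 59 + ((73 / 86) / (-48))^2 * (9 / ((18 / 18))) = -166908671783 / 40550433792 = -4.12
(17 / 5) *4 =68 / 5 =13.60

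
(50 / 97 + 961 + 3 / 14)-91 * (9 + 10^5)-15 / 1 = -12357626543 / 1358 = -9099872.27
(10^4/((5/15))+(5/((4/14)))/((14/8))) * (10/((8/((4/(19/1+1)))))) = 7502.50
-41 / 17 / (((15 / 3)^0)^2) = -41 / 17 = -2.41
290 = 290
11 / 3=3.67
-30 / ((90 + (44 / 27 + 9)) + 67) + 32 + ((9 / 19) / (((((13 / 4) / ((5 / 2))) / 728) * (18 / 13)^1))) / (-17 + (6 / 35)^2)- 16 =4051145773 / 893864633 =4.53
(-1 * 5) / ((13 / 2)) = -10 / 13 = -0.77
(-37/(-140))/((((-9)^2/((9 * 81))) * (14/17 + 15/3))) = 629/1540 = 0.41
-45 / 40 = -9 / 8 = -1.12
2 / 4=1 / 2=0.50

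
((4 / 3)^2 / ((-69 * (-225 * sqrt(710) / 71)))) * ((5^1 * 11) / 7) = 88 * sqrt(710) / 978075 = 0.00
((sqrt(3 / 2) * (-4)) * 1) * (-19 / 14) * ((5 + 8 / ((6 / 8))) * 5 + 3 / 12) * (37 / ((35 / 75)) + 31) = 3457981 * sqrt(6) / 147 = 57621.01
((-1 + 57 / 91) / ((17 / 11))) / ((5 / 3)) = -66 / 455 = -0.15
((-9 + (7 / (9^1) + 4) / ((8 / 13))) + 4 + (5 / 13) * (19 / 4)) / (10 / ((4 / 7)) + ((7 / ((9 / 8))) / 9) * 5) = 0.22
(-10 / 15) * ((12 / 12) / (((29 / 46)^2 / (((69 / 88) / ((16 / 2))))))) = -0.16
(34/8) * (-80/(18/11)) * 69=-43010/3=-14336.67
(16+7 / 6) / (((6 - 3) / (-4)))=-206 / 9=-22.89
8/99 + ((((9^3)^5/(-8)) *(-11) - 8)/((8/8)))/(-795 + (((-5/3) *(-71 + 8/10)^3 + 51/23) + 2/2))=11720352696413838709/23837660352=491673785.23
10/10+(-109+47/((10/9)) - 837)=-9027/10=-902.70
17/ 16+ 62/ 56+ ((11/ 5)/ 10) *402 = 253707/ 2800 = 90.61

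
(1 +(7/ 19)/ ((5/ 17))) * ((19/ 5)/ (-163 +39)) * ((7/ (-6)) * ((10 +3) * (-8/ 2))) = -9737/ 2325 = -4.19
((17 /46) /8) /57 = 17 /20976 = 0.00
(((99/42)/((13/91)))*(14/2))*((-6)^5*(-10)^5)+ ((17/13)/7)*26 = 628689600034/7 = 89812800004.86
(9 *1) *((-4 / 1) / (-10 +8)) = 18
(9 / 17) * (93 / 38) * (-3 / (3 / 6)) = -2511 / 323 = -7.77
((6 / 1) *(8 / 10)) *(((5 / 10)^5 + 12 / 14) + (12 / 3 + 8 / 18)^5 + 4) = 4600451731 / 551124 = 8347.40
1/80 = 0.01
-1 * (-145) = 145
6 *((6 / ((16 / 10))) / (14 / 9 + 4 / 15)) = 2025 / 164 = 12.35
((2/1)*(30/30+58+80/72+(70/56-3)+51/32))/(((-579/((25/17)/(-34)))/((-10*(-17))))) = 2158375/1417392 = 1.52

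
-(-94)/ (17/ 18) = 1692/ 17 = 99.53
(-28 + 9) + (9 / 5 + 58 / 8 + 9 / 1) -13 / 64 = -369 / 320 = -1.15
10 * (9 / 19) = 90 / 19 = 4.74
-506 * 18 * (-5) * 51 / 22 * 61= 6439770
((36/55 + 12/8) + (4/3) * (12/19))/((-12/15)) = -6263/1672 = -3.75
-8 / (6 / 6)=-8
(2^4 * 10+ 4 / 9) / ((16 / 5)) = 1805 / 36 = 50.14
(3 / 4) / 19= 3 / 76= 0.04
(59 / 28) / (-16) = -59 / 448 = -0.13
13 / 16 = 0.81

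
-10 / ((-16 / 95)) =475 / 8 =59.38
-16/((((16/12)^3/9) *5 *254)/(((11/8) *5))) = -2673/8128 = -0.33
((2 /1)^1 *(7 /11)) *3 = 42 /11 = 3.82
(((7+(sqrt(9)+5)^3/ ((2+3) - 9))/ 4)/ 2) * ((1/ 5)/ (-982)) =121/ 39280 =0.00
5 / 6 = 0.83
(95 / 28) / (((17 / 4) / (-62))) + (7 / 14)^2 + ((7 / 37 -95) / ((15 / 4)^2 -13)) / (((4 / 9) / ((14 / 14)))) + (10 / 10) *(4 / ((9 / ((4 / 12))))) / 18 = -1069986359 / 4279716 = -250.01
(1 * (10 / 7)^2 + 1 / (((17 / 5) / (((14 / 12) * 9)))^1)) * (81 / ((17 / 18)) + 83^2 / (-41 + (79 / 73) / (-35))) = -1250780723935 / 2969108548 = -421.26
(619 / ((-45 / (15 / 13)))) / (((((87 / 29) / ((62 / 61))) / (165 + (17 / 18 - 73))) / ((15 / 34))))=-160515985 / 727974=-220.50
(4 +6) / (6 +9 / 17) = 170 / 111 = 1.53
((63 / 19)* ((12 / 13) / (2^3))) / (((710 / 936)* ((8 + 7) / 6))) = 6804 / 33725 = 0.20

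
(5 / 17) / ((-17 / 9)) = -45 / 289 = -0.16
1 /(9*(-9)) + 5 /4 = 401 /324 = 1.24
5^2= 25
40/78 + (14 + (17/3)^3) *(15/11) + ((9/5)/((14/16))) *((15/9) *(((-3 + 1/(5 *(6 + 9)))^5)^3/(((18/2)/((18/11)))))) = -5329318452481588255545410490040665881/636991641484200954437255859375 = -8366386.79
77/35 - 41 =-194/5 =-38.80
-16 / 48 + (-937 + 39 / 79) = -222031 / 237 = -936.84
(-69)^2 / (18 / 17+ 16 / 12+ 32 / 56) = 3213 / 2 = 1606.50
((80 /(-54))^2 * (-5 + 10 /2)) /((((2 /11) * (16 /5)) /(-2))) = 0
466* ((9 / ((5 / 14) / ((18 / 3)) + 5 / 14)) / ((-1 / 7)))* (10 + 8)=-6341328 / 5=-1268265.60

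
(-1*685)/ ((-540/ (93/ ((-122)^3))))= -4247/ 65370528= -0.00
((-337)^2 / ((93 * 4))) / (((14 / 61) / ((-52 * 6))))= -90060217 / 217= -415024.04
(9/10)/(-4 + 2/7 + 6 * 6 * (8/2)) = 0.01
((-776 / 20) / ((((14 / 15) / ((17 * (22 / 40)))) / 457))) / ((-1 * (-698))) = -24868569 / 97720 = -254.49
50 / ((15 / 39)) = 130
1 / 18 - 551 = -9917 / 18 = -550.94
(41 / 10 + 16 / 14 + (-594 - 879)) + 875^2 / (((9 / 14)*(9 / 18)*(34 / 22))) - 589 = 16484847131 / 10710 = 1539201.41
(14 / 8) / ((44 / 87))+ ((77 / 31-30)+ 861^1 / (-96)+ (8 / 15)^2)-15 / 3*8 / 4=-104935757 / 2455200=-42.74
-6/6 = -1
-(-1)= 1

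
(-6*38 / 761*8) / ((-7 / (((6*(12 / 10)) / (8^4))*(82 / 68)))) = 21033 / 28978880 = 0.00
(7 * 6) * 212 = 8904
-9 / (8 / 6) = -27 / 4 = -6.75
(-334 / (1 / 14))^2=21864976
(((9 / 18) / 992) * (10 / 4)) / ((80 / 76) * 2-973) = -95 / 73197696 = -0.00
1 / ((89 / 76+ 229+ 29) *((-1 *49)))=-76 / 965153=-0.00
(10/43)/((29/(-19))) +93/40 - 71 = -3433109/49880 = -68.83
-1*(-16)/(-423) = -16/423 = -0.04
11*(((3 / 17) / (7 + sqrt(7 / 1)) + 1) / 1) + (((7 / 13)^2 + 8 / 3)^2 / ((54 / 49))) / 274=734006425103 / 64656049068 - 11*sqrt(7) / 238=11.23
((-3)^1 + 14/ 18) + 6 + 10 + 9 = 205/ 9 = 22.78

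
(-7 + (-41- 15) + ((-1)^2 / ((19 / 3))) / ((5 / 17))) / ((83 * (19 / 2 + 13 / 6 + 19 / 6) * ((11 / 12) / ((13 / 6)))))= -925704 / 7719415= -0.12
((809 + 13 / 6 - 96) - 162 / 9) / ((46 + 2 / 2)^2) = 89 / 282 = 0.32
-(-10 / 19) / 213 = 10 / 4047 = 0.00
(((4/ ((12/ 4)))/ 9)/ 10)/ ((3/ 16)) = 32/ 405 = 0.08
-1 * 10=-10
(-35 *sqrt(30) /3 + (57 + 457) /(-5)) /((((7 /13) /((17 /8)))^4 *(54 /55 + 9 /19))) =-27780.64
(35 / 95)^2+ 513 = 185242 / 361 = 513.14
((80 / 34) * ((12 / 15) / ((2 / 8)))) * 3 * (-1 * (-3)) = 1152 / 17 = 67.76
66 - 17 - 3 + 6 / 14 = 325 / 7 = 46.43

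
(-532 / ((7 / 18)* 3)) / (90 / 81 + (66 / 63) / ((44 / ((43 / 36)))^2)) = -1092123648 / 2662969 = -410.12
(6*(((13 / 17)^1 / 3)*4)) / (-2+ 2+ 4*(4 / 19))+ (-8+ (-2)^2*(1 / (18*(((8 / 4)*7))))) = -1541 / 2142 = -0.72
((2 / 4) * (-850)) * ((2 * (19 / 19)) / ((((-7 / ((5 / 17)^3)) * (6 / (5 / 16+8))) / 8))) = 59375 / 1734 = 34.24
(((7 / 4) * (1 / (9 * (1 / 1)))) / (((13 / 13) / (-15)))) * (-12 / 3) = 35 / 3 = 11.67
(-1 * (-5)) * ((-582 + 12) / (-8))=1425 / 4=356.25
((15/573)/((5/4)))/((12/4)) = 4/573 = 0.01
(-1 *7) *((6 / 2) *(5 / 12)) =-35 / 4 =-8.75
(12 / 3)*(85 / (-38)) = -170 / 19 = -8.95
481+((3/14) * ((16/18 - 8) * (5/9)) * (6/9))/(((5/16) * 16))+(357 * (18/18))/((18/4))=317645/567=560.22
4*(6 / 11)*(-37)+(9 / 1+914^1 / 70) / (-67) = -2090852 / 25795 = -81.06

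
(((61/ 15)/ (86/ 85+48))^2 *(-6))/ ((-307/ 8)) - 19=-75921917135/ 3996116769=-19.00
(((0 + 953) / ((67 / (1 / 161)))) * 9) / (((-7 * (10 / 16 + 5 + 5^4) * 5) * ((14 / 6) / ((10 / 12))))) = -34308 / 2666600335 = -0.00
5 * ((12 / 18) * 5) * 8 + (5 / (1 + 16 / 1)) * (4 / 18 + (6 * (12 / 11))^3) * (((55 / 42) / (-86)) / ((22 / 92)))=23552072675 / 183889629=128.08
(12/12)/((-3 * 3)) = -1/9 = -0.11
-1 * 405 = -405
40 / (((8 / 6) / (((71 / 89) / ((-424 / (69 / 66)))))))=-24495 / 415096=-0.06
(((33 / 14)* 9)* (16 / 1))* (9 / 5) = 21384 / 35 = 610.97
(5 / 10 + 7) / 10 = 3 / 4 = 0.75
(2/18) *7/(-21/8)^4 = 4096/250047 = 0.02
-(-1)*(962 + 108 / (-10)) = 951.20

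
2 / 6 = 1 / 3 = 0.33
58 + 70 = 128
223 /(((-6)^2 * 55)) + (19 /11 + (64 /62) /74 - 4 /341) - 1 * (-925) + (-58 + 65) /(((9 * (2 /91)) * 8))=8459841389 /9084240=931.27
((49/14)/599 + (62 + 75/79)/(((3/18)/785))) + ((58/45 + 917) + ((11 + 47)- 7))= 1266852884941/4258890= 297460.81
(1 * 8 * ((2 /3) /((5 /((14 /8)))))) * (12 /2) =56 /5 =11.20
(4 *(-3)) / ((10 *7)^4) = -3 / 6002500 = -0.00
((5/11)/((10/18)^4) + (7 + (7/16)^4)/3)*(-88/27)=-1924030463/82944000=-23.20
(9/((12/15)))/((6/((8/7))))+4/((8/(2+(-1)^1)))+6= 121/14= 8.64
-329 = -329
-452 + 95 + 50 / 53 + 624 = 14201 / 53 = 267.94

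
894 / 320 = 447 / 160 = 2.79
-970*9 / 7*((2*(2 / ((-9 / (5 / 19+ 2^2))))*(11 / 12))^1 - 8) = 1615050 / 133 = 12143.23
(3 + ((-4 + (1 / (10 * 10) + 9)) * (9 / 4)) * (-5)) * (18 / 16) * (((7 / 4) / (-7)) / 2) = 38421 / 5120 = 7.50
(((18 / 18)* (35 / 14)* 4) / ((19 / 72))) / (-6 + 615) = 240 / 3857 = 0.06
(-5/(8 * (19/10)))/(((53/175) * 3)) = -4375/12084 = -0.36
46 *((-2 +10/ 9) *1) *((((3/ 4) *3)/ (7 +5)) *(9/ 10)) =-69/ 10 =-6.90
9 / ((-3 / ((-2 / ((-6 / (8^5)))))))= -32768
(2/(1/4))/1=8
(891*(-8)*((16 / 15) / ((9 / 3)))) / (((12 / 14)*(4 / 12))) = -44352 / 5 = -8870.40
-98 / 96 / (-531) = 49 / 25488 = 0.00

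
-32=-32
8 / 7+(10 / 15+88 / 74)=2330 / 777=3.00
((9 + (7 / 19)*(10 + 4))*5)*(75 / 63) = 33625 / 399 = 84.27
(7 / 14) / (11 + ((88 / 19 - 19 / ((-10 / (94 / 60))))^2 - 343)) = -16245000 / 8905983311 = -0.00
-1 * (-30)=30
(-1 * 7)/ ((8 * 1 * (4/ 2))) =-7/ 16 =-0.44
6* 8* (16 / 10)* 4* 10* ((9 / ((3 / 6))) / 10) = 27648 / 5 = 5529.60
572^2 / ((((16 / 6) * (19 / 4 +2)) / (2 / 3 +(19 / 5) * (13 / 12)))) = 11737726 / 135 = 86946.12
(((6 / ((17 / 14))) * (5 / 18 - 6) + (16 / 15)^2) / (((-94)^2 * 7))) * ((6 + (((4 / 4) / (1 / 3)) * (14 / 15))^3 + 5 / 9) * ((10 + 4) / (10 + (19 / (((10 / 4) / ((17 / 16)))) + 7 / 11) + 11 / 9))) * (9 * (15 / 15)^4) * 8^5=-4799589546459136 / 1852700725625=-2590.59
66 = 66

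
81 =81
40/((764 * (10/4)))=0.02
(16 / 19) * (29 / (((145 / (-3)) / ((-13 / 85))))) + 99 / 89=854961 / 718675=1.19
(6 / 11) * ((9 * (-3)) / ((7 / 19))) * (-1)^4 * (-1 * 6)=18468 / 77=239.84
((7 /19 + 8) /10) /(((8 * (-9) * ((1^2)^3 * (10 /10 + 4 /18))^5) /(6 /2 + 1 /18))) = -115911 /8901728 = -0.01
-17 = -17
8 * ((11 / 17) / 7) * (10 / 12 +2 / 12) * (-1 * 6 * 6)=-3168 / 119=-26.62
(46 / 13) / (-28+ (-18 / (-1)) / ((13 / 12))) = -23 / 74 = -0.31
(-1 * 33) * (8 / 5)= -264 / 5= -52.80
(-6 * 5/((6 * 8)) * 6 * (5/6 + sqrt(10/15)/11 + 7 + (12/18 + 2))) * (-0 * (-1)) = 0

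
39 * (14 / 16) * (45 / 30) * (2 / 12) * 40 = 1365 / 4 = 341.25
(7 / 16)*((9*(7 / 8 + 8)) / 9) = 497 / 128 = 3.88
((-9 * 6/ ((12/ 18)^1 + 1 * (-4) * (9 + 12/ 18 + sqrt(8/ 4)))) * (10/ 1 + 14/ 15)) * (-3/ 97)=-84132/ 171205 + 8856 * sqrt(2)/ 171205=-0.42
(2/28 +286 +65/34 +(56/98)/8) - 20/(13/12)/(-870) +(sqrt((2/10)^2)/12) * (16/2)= 387897847/1345890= 288.21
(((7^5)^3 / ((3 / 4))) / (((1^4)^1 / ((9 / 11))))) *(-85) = -4842512740141860 / 11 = -440228430921987.27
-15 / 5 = -3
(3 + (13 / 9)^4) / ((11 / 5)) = 241220 / 72171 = 3.34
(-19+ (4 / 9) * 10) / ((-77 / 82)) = 10742 / 693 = 15.50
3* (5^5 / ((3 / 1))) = 3125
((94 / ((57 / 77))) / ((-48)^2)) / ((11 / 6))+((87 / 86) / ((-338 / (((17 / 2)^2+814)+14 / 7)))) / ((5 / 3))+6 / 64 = -585061847 / 397650240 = -1.47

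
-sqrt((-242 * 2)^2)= -484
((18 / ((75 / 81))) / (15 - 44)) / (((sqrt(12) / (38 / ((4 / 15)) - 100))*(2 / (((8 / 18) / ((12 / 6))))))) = -153*sqrt(3) / 290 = -0.91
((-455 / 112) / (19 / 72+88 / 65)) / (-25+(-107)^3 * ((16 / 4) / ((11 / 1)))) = 0.00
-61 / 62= -0.98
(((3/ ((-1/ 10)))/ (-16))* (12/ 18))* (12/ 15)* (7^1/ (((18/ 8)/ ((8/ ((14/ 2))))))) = 32/ 9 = 3.56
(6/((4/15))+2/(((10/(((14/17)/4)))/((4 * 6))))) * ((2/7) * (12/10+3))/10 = 11979/4250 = 2.82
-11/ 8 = -1.38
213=213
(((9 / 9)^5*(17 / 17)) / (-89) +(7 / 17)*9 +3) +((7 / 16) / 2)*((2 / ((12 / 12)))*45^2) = 21608839 / 24208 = 892.63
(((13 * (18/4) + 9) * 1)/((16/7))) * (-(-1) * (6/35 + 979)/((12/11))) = 3392829/128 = 26506.48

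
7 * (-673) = -4711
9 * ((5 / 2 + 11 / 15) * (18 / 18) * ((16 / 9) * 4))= 3104 / 15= 206.93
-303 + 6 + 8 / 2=-293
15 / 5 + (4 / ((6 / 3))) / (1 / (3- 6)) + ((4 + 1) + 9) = 11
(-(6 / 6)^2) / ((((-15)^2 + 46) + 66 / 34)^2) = -289 / 21529600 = -0.00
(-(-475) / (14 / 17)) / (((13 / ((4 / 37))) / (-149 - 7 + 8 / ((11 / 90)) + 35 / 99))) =-144203350 / 333333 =-432.61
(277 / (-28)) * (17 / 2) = -4709 / 56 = -84.09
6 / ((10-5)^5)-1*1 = -3119 / 3125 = -1.00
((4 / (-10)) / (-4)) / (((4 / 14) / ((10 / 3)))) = 7 / 6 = 1.17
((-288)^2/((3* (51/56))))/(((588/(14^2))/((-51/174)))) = -86016/29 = -2966.07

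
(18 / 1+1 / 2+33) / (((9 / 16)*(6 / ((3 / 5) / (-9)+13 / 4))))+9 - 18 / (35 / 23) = 129692 / 2835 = 45.75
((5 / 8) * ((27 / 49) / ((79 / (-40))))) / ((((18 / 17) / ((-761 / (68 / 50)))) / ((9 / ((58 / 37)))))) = 475149375 / 898072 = 529.08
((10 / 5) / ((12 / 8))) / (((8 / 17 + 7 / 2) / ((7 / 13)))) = 952 / 5265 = 0.18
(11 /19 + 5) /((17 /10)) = 1060 /323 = 3.28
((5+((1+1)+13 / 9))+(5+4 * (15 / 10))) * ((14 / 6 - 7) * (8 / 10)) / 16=-4.54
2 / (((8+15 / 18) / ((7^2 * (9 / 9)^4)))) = 11.09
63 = 63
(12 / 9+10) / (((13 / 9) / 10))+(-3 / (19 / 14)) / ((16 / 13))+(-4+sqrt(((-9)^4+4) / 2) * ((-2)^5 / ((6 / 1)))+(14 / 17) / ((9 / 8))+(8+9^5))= 17876774819 / 302328 - 8 * sqrt(13130) / 3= 58824.83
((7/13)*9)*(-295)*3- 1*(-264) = -52323/13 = -4024.85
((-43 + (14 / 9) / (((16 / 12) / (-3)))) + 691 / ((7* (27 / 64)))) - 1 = 70493 / 378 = 186.49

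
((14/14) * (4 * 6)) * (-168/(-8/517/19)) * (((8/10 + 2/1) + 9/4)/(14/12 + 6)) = 750044988/215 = 3488581.34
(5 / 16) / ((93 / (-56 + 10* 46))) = 505 / 372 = 1.36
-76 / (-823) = 76 / 823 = 0.09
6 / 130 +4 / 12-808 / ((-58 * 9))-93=-91.07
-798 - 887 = -1685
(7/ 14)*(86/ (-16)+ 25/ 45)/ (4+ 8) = -347/ 1728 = -0.20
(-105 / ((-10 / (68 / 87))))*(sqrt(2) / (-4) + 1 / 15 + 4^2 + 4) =71638 / 435 - 119*sqrt(2) / 58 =161.78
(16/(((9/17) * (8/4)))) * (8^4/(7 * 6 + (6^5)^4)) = 278528/16452712980283581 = 0.00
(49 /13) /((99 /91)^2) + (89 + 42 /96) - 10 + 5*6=17660959 /156816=112.62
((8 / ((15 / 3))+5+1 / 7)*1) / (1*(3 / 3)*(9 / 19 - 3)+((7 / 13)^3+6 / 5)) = -9851348 / 1709659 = -5.76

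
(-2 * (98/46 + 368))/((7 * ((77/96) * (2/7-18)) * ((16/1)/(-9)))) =-4.19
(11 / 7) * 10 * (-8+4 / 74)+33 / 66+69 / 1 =-4097 / 74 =-55.36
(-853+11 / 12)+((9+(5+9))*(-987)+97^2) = -14144.08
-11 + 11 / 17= -176 / 17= -10.35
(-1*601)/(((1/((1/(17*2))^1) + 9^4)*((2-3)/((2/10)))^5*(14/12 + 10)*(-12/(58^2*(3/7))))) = -3032646/9665796875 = -0.00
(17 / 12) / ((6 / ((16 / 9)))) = 34 / 81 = 0.42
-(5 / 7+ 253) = -1776 / 7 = -253.71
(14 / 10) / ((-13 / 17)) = -119 / 65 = -1.83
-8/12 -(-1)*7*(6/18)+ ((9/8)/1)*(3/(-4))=79/96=0.82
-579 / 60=-193 / 20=-9.65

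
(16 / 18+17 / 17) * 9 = 17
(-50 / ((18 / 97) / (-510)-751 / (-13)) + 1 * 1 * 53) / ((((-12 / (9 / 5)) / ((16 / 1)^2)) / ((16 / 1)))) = -247921473024 / 7739945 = -32031.43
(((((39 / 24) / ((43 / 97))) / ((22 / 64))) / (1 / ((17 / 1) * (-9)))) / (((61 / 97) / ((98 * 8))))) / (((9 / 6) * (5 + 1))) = -6520963904 / 28853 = -226006.44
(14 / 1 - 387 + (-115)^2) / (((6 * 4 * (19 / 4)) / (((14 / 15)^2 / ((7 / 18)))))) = 119952 / 475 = 252.53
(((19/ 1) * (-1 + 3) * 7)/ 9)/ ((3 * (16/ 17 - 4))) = -2261/ 702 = -3.22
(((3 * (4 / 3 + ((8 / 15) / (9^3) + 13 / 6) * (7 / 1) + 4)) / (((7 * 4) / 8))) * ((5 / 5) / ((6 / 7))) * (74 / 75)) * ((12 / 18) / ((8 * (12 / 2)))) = 16592539 / 59049000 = 0.28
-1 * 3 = -3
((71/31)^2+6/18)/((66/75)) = 201050/31713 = 6.34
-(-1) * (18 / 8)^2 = 81 / 16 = 5.06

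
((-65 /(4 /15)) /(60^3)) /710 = -13 /8179200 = -0.00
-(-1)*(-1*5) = -5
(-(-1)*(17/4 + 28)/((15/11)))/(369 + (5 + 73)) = 473/8940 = 0.05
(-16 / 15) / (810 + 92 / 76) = -0.00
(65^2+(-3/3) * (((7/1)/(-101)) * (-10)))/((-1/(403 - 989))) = 250019830/101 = 2475443.86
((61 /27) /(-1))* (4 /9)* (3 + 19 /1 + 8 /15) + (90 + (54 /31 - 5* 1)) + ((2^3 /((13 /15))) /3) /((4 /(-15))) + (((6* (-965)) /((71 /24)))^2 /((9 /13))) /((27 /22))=33384664332331759 /7404901335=4508454.98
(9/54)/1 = 1/6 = 0.17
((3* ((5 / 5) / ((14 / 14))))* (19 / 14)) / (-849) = -19 / 3962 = -0.00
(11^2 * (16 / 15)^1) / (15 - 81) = -88 / 45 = -1.96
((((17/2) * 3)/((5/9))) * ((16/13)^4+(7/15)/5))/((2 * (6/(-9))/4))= -2347843293/7140250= -328.82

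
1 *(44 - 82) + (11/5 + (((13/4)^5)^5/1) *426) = 7515076665833058981281075358197/2814749767106560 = 2669891566793956.98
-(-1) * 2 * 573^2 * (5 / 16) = 1641645 / 8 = 205205.62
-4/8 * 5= -5/2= -2.50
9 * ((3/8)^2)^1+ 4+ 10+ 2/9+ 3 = 10649/576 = 18.49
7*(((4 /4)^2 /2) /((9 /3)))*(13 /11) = 91 /66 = 1.38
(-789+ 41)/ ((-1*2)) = 374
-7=-7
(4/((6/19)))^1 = 38/3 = 12.67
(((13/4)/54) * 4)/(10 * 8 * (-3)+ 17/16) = -104/103221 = -0.00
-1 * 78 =-78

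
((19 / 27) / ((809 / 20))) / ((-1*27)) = -0.00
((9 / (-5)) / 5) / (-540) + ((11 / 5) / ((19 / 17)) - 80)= -2223881 / 28500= -78.03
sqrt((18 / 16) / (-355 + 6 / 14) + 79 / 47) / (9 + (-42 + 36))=sqrt(91320425801) / 699924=0.43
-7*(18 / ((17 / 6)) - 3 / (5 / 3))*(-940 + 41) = 2435391 / 85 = 28651.66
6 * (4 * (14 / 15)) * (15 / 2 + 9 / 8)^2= 33327 / 20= 1666.35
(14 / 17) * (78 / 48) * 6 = 273 / 34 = 8.03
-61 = -61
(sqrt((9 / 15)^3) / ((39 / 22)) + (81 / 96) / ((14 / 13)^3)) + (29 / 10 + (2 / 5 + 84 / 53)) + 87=22 *sqrt(15) / 325 + 2153800431 / 23269120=92.82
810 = 810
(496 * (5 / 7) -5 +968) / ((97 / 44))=405724 / 679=597.53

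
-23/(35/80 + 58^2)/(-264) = 46/1776423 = 0.00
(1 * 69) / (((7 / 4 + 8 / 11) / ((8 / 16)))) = 1518 / 109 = 13.93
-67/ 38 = -1.76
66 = 66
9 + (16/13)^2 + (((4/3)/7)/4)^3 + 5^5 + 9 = 4921508572/1565109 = 3144.51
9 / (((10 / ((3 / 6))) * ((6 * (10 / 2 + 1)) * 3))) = 1 / 240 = 0.00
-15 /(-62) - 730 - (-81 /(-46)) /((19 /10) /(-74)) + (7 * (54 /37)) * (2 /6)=-659401381 /1002478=-657.77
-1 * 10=-10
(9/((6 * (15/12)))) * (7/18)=7/15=0.47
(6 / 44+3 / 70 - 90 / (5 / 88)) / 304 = -609771 / 117040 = -5.21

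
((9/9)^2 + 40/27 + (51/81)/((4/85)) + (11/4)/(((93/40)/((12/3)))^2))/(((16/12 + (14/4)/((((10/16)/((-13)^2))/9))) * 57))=461295/9332832224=0.00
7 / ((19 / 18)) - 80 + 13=-1147 / 19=-60.37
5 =5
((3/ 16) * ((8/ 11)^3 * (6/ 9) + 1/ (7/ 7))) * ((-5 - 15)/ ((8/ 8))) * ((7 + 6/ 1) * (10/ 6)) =-102.09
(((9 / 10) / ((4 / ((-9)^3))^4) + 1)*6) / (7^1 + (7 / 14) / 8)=7625597492667 / 9040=843539545.65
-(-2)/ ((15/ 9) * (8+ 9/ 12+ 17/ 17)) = 8/ 65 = 0.12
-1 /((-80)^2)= -1 /6400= -0.00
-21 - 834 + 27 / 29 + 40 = -23608 / 29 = -814.07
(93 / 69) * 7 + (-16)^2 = 6105 / 23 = 265.43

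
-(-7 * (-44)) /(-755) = 308 /755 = 0.41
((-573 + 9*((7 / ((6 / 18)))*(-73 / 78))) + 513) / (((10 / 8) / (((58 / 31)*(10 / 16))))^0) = -236.88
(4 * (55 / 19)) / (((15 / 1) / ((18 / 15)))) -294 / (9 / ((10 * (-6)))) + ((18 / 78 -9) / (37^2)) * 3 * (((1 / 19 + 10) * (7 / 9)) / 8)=13261343129 / 6762860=1960.91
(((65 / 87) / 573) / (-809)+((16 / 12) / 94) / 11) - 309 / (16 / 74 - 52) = 238433276129315 / 39949232860548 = 5.97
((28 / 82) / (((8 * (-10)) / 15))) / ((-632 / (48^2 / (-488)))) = -189 / 395158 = -0.00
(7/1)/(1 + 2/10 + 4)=35/26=1.35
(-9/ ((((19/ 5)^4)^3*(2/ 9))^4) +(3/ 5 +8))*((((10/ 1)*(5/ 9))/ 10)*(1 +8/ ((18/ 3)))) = 115573781670089408639107161561852025266105213617290850047853025781/ 10367083405622637984238849037927123756158230164197118576195528112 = 11.15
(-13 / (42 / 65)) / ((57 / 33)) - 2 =-10891 / 798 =-13.65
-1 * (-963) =963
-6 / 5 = -1.20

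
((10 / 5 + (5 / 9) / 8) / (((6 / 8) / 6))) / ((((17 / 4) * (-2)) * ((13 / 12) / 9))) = -3576 / 221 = -16.18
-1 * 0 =0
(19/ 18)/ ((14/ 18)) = 19/ 14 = 1.36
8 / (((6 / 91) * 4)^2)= 8281 / 72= 115.01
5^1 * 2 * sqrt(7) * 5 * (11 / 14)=275 * sqrt(7) / 7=103.94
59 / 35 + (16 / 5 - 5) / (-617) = 36466 / 21595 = 1.69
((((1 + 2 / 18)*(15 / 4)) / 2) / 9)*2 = 25 / 54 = 0.46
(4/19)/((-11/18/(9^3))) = -52488/209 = -251.14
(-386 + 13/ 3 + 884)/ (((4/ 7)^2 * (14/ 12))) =1318.62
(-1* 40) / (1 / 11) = -440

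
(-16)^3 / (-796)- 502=-98874 / 199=-496.85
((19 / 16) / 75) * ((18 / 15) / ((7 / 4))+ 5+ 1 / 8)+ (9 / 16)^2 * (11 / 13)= 3142613 / 8736000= 0.36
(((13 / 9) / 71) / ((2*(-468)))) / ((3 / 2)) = -1 / 69012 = -0.00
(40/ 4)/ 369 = 0.03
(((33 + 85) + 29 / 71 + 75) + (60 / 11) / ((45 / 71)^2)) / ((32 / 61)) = 83202719 / 210870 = 394.57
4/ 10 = 2/ 5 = 0.40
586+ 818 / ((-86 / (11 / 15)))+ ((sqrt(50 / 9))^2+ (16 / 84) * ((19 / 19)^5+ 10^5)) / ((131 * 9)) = 9504846319 / 15969555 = 595.19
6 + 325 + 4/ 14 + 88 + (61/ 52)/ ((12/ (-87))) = 598097/ 1456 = 410.78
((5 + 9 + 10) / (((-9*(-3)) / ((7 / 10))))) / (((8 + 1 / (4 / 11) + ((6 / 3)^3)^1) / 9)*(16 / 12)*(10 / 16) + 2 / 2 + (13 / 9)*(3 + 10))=224 / 7745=0.03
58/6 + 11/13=10.51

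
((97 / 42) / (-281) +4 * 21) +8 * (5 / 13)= 13358603 / 153426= 87.07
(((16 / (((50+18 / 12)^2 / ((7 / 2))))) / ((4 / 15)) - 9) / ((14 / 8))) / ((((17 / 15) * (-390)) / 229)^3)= 1136542727949 / 1603168998886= 0.71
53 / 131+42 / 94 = 5242 / 6157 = 0.85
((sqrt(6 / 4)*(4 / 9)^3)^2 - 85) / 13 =-15055447 / 2302911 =-6.54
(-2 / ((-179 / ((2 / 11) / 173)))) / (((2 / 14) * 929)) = 28 / 316451773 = 0.00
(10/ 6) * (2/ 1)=10/ 3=3.33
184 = 184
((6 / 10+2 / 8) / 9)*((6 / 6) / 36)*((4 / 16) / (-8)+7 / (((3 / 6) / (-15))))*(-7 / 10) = 799799 / 2073600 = 0.39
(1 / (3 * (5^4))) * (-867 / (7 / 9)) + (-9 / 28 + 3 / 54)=-135511 / 157500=-0.86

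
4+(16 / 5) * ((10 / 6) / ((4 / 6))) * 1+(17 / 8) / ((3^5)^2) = 12.00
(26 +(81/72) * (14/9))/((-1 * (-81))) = 37/108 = 0.34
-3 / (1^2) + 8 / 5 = -1.40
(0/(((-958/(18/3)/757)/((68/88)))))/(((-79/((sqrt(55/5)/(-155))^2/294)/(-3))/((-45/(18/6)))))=0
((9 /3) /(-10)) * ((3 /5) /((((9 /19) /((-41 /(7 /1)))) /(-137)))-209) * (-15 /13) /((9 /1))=42389 /1365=31.05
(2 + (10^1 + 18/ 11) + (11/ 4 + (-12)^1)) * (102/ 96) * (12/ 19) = 9843/ 3344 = 2.94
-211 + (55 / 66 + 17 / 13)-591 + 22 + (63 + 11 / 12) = -37125 / 52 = -713.94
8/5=1.60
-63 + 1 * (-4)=-67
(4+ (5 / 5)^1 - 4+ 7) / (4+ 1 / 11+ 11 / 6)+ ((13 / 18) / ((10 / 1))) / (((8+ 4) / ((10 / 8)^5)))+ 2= 582678955 / 172965888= 3.37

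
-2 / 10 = -1 / 5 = -0.20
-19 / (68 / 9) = -171 / 68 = -2.51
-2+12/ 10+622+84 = 3526/ 5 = 705.20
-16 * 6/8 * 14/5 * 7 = -1176/5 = -235.20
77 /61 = 1.26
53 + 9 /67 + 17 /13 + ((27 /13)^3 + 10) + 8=11982154 /147199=81.40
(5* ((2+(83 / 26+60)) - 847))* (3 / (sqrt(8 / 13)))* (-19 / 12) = 1931065* sqrt(26) / 416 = 23669.56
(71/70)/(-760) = -71/53200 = -0.00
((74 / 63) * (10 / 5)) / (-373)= -148 / 23499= -0.01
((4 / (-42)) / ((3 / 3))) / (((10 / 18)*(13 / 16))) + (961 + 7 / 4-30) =1697221 / 1820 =932.54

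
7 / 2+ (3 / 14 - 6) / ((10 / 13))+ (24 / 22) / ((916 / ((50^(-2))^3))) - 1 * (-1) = -832450781249979 / 275515625000000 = -3.02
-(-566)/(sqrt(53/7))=566 * sqrt(371)/53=205.70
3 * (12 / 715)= 36 / 715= 0.05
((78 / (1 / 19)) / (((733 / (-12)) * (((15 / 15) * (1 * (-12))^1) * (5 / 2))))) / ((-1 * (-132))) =247 / 40315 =0.01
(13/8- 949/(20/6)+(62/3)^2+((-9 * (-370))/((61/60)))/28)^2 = 1609873665879361/23629838400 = 68128.85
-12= -12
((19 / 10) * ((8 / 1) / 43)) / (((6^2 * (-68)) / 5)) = -19 / 26316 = -0.00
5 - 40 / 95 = 87 / 19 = 4.58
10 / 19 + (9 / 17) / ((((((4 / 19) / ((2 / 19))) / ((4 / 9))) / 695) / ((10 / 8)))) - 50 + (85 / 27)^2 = 29500735 / 470934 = 62.64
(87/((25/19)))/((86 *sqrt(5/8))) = 1653 *sqrt(10)/5375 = 0.97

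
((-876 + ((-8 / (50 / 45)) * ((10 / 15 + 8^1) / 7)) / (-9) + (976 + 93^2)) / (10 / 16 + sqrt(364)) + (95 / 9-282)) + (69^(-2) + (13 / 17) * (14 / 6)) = -1251199402091 / 4394798163 + 117599872 * sqrt(91) / 2443455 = 174.42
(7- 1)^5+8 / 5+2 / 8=155557 / 20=7777.85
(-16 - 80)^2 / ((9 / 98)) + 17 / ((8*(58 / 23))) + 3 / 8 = 46563893 / 464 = 100353.22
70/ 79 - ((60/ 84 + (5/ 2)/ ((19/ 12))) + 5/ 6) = -141245/ 63042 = -2.24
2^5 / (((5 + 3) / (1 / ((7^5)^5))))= 4 / 1341068619663964900807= 0.00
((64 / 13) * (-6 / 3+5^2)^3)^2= 606355001344 / 169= 3587899416.24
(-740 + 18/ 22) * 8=-65048/ 11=-5913.45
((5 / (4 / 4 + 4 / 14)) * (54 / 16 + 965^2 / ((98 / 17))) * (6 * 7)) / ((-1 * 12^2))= -316623115 / 1728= -183230.97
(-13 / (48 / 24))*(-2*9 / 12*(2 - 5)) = -117 / 4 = -29.25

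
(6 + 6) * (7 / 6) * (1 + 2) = 42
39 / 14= 2.79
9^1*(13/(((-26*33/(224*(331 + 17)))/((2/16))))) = -14616/11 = -1328.73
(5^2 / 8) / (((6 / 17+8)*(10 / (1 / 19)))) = 85 / 43168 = 0.00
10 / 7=1.43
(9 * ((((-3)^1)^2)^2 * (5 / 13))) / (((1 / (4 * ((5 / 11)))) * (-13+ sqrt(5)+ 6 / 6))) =-874800 / 19877- 72900 * sqrt(5) / 19877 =-52.21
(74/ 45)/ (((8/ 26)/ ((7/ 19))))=3367/ 1710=1.97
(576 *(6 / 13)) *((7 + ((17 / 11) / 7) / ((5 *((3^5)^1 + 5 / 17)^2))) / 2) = 1244754314091 / 1337781445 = 930.46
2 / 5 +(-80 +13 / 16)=-78.79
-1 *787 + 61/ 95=-74704/ 95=-786.36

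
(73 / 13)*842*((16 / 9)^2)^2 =4028235776 / 85293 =47228.21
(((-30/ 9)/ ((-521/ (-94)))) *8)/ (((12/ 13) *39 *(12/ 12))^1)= -1880/ 14067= -0.13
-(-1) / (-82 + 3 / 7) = -7 / 571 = -0.01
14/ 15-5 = -61/ 15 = -4.07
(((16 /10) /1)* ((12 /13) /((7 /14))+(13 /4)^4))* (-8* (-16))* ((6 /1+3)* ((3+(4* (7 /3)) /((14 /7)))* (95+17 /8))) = 20235529881 /130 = 155657922.16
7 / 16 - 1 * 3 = -41 / 16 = -2.56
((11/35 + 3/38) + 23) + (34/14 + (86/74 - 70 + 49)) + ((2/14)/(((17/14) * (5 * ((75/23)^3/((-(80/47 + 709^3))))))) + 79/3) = -4011209948879383679/16587614531250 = -241819.58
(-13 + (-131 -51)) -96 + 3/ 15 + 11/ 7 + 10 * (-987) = -355573/ 35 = -10159.23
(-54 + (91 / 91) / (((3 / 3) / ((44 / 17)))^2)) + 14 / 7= -13092 / 289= -45.30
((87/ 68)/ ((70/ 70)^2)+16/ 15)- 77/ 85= 1469/ 1020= 1.44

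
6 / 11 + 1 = 17 / 11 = 1.55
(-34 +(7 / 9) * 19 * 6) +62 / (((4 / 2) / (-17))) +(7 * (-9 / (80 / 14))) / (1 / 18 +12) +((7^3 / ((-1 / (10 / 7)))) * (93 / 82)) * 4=-205610281 / 76260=-2696.17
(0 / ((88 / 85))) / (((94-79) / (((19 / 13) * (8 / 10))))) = 0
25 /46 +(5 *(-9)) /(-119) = 5045 /5474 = 0.92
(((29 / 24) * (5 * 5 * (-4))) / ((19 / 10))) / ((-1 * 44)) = 3625 / 2508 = 1.45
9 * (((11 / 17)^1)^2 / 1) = 1089 / 289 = 3.77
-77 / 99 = -7 / 9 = -0.78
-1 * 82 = -82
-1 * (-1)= 1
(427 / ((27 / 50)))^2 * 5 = 3126354.60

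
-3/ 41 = -0.07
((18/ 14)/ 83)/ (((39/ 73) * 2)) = 219/ 15106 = 0.01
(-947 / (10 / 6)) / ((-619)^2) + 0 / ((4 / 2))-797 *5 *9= -68710349166 / 1915805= -35865.00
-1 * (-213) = 213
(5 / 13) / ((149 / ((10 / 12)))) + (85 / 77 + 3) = 3674477 / 894894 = 4.11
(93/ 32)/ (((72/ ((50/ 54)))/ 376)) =36425/ 2592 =14.05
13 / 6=2.17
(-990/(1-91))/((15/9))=33/5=6.60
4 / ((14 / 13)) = 26 / 7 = 3.71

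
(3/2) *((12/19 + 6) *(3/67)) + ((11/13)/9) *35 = 556444/148941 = 3.74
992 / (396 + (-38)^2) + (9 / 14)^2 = 21467 / 22540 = 0.95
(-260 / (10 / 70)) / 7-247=-507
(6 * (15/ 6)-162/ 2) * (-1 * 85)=5610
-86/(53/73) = -6278/53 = -118.45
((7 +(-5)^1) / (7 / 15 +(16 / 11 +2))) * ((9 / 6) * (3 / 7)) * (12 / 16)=4455 / 18116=0.25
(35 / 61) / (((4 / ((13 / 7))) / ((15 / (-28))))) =-975 / 6832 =-0.14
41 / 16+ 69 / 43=2867 / 688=4.17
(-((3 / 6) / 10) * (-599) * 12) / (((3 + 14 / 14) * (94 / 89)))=159933 / 1880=85.07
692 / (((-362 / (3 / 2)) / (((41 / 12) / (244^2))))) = -7093 / 43104064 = -0.00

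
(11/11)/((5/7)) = 7/5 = 1.40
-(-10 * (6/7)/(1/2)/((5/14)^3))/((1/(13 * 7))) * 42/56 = 642096/25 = 25683.84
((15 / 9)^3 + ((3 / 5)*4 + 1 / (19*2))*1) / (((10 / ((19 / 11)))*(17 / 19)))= 1.36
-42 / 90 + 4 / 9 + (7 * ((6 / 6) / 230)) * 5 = 269 / 2070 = 0.13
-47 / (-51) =0.92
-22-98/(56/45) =-403/4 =-100.75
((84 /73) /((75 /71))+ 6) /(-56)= -6469 /51100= -0.13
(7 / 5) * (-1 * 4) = -28 / 5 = -5.60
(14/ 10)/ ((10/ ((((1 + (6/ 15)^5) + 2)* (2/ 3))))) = 0.28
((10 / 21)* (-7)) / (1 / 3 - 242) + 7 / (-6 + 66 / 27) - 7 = -41551 / 4640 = -8.95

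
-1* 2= -2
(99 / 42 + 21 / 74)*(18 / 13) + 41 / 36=4.80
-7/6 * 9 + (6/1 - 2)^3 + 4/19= 2041/38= 53.71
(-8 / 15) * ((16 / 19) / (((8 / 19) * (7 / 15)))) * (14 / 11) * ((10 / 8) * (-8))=320 / 11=29.09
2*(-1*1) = -2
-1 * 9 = -9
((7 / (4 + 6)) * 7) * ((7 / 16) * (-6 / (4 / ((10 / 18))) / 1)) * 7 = -2401 / 192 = -12.51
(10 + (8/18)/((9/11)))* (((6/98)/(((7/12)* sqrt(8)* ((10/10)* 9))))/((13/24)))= 976* sqrt(2)/17199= 0.08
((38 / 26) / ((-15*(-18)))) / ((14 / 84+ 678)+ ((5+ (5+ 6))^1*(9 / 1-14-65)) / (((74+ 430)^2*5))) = 399 / 49987600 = 0.00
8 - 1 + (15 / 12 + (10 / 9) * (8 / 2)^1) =12.69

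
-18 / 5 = -3.60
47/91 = 0.52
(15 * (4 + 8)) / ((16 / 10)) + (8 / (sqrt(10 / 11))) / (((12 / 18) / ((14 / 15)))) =28 * sqrt(110) / 25 + 225 / 2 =124.25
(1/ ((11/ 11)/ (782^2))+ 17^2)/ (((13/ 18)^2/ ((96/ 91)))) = 19029831552/ 15379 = 1237390.70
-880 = -880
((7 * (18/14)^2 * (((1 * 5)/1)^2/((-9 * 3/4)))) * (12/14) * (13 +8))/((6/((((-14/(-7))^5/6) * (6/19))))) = -28800/133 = -216.54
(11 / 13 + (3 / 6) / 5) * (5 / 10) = 123 / 260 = 0.47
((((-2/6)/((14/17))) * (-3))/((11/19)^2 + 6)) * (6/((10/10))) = 18411/16009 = 1.15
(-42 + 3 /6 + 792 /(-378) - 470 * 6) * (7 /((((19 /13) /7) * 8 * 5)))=-10944661 /4560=-2400.14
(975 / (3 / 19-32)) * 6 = -22230 / 121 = -183.72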